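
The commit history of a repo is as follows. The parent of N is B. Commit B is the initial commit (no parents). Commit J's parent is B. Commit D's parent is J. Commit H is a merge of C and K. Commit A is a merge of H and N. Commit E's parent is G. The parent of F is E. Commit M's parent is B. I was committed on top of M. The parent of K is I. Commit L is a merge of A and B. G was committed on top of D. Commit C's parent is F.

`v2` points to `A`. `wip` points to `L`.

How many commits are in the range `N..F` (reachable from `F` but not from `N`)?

5

Reachable from F: {B, D, E, F, G, J}.
Reachable from N: {B, N}.
In F's history but not N's: {D, E, F, G, J} — 5 commits.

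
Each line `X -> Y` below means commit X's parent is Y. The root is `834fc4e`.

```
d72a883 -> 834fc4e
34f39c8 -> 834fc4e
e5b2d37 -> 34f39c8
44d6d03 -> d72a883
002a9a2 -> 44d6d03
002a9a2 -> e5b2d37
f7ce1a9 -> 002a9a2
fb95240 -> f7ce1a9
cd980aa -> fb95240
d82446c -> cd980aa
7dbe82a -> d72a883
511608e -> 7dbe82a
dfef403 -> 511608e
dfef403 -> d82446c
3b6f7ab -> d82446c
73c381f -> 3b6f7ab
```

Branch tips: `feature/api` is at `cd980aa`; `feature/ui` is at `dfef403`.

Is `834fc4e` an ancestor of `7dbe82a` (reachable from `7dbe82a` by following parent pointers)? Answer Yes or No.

Yes

Ancestors of 7dbe82a (commits reachable by following parents): {7dbe82a, 834fc4e, d72a883}.
834fc4e is in that set, so it is an ancestor of 7dbe82a.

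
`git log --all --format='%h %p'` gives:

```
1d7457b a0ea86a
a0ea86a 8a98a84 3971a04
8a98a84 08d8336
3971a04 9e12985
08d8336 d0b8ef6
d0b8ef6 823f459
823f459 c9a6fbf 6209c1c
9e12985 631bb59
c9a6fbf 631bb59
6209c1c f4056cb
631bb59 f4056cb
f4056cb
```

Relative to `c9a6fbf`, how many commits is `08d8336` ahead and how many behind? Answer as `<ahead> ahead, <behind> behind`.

Reachable from 08d8336: {08d8336, 6209c1c, 631bb59, 823f459, c9a6fbf, d0b8ef6, f4056cb}.
Reachable from c9a6fbf: {631bb59, c9a6fbf, f4056cb}.
Only in 08d8336's history (ahead): {08d8336, 6209c1c, 823f459, d0b8ef6} — 4.
Only in c9a6fbf's history (behind): {} — 0.

4 ahead, 0 behind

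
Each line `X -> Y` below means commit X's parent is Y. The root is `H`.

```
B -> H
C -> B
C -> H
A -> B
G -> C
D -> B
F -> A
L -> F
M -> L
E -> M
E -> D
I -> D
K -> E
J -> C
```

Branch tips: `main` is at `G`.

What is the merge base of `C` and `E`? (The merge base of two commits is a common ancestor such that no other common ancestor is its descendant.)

B

Ancestors of C: {B, C, H}.
Ancestors of E: {A, B, D, E, F, H, L, M}.
Common ancestors: {B, H}.
Among these, B is not an ancestor of any other common ancestor — it is the merge base.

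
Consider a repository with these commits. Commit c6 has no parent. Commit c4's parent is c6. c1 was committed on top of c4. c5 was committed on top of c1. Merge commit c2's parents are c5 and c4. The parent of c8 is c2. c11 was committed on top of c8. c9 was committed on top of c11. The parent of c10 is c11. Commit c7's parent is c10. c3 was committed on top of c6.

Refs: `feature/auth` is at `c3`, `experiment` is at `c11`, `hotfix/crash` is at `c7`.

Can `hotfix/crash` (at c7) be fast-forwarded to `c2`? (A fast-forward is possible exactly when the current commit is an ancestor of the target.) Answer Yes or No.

No

A fast-forward from c7 to c2 is possible iff c7 is an ancestor of c2.
Ancestors of c2: {c1, c2, c4, c5, c6}.
c7 is not among them, so fast-forward is not possible.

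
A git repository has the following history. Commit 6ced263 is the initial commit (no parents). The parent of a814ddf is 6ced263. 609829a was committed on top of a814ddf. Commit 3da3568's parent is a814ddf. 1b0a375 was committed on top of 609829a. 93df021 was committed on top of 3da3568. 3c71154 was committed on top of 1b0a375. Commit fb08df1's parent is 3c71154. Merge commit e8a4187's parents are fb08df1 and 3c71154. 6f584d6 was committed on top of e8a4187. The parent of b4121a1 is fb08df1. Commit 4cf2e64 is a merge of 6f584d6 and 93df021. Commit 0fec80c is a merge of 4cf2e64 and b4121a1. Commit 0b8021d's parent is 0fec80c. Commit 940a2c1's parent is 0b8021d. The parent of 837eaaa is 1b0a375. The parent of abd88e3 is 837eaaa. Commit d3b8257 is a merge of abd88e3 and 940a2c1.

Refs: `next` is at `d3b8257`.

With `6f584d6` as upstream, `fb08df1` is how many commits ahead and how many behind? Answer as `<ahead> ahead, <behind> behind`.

0 ahead, 2 behind

Reachable from fb08df1: {1b0a375, 3c71154, 609829a, 6ced263, a814ddf, fb08df1}.
Reachable from 6f584d6: {1b0a375, 3c71154, 609829a, 6ced263, 6f584d6, a814ddf, e8a4187, fb08df1}.
Only in fb08df1's history (ahead): {} — 0.
Only in 6f584d6's history (behind): {6f584d6, e8a4187} — 2.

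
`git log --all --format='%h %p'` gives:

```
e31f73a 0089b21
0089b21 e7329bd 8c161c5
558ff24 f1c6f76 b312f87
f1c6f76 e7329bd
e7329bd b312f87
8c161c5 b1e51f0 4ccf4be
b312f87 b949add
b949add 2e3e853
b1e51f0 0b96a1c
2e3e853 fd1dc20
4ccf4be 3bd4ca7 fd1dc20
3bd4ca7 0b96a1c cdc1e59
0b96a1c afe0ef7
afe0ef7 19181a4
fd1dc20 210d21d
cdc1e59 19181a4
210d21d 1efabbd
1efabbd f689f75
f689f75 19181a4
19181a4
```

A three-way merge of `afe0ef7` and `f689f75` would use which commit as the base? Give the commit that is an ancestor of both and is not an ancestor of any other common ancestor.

19181a4

Ancestors of afe0ef7: {19181a4, afe0ef7}.
Ancestors of f689f75: {19181a4, f689f75}.
Common ancestors: {19181a4}.
The only common ancestor is 19181a4, so it is the merge base.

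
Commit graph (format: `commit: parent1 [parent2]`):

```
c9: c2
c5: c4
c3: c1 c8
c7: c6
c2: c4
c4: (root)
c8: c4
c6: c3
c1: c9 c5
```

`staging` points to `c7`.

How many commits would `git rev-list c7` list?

9

Walking parent pointers from c7: reachable set = {c1, c2, c3, c4, c5, c6, c7, c8, c9}.
That is 9 commits.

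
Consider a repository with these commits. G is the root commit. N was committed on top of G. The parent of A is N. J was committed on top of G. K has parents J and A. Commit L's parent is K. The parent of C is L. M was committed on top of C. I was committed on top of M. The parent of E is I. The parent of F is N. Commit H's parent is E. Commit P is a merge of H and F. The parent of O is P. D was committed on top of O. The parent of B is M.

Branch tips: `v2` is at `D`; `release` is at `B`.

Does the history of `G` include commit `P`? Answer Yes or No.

Ancestors of G: {G}.
P is not in that set, so it is not an ancestor of G.

No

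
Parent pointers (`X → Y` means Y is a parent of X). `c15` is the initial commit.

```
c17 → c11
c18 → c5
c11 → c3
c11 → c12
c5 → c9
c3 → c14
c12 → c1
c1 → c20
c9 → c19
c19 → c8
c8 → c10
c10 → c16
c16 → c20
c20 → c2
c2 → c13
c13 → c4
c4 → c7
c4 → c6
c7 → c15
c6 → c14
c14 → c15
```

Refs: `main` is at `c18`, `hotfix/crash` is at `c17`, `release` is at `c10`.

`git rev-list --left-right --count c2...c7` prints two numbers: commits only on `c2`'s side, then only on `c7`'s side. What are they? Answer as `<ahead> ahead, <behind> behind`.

Reachable from c2: {c13, c14, c15, c2, c4, c6, c7}.
Reachable from c7: {c15, c7}.
Only in c2's history (ahead): {c13, c14, c2, c4, c6} — 5.
Only in c7's history (behind): {} — 0.

5 ahead, 0 behind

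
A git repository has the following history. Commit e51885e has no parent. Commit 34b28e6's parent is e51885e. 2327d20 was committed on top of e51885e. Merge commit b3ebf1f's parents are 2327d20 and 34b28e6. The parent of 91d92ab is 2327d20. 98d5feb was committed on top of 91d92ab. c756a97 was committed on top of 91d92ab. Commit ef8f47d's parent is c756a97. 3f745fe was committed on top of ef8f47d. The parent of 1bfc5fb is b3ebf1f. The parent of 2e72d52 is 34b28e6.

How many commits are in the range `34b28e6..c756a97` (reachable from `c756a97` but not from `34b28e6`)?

3

Reachable from c756a97: {2327d20, 91d92ab, c756a97, e51885e}.
Reachable from 34b28e6: {34b28e6, e51885e}.
In c756a97's history but not 34b28e6's: {2327d20, 91d92ab, c756a97} — 3 commits.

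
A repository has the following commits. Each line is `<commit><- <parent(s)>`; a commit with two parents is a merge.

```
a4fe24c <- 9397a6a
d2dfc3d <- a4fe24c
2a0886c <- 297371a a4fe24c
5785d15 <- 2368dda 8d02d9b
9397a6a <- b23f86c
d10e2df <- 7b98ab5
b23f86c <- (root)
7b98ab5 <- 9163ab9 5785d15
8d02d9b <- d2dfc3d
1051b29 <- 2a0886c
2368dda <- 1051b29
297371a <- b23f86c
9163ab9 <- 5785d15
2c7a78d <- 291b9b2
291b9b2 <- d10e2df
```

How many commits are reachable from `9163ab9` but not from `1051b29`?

5

Reachable from 9163ab9: {1051b29, 2368dda, 297371a, 2a0886c, 5785d15, 8d02d9b, 9163ab9, 9397a6a, a4fe24c, b23f86c, d2dfc3d}.
Reachable from 1051b29: {1051b29, 297371a, 2a0886c, 9397a6a, a4fe24c, b23f86c}.
In 9163ab9's history but not 1051b29's: {2368dda, 5785d15, 8d02d9b, 9163ab9, d2dfc3d} — 5 commits.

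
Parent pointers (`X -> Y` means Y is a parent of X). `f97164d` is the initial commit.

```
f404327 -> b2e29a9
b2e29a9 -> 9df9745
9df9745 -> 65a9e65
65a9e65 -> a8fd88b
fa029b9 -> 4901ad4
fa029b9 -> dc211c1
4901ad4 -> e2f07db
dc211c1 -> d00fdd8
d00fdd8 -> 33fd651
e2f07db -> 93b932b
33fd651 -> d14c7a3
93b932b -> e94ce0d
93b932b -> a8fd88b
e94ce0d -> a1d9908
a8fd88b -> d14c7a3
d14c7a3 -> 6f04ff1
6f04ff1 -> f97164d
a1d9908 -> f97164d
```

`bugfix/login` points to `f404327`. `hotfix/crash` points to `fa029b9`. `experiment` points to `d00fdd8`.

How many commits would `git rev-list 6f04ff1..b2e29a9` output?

Reachable from b2e29a9: {65a9e65, 6f04ff1, 9df9745, a8fd88b, b2e29a9, d14c7a3, f97164d}.
Reachable from 6f04ff1: {6f04ff1, f97164d}.
In b2e29a9's history but not 6f04ff1's: {65a9e65, 9df9745, a8fd88b, b2e29a9, d14c7a3} — 5 commits.

5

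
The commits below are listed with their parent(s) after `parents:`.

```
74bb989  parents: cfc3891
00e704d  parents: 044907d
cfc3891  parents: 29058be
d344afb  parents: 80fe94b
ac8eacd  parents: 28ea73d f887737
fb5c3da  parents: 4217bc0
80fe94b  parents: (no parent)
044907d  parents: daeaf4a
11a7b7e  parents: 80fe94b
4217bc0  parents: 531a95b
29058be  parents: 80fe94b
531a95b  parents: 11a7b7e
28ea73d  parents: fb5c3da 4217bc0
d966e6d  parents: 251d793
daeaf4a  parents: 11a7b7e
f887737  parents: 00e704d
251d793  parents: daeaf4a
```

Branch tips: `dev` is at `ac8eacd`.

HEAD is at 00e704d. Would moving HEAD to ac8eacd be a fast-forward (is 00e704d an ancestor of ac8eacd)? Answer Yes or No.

A fast-forward from 00e704d to ac8eacd is possible iff 00e704d is an ancestor of ac8eacd.
Ancestors of ac8eacd: {00e704d, 044907d, 11a7b7e, 28ea73d, 4217bc0, 531a95b, 80fe94b, ac8eacd, daeaf4a, f887737, fb5c3da}.
00e704d is among them, so fast-forward is possible.

Yes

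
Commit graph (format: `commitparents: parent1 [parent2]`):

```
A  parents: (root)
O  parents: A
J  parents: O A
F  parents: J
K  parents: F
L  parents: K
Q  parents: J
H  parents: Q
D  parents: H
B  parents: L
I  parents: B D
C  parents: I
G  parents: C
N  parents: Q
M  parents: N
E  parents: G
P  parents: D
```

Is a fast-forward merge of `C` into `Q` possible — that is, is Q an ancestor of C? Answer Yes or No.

Yes

A fast-forward from Q to C is possible iff Q is an ancestor of C.
Ancestors of C: {A, B, C, D, F, H, I, J, K, L, O, Q}.
Q is among them, so fast-forward is possible.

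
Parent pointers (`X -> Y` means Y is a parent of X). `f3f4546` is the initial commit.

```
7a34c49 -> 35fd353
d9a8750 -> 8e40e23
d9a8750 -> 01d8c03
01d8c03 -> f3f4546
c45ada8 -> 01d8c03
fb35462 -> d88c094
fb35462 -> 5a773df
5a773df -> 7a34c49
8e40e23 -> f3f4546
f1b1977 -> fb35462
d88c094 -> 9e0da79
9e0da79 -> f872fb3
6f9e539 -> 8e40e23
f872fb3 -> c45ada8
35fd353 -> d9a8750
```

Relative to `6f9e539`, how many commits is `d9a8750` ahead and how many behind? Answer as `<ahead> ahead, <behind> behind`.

2 ahead, 1 behind

Reachable from d9a8750: {01d8c03, 8e40e23, d9a8750, f3f4546}.
Reachable from 6f9e539: {6f9e539, 8e40e23, f3f4546}.
Only in d9a8750's history (ahead): {01d8c03, d9a8750} — 2.
Only in 6f9e539's history (behind): {6f9e539} — 1.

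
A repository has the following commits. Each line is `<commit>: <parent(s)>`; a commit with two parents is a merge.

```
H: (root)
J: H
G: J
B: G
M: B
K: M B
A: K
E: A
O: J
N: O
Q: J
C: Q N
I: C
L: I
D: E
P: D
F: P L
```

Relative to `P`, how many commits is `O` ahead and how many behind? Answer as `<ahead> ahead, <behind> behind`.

1 ahead, 8 behind

Reachable from O: {H, J, O}.
Reachable from P: {A, B, D, E, G, H, J, K, M, P}.
Only in O's history (ahead): {O} — 1.
Only in P's history (behind): {A, B, D, E, G, K, M, P} — 8.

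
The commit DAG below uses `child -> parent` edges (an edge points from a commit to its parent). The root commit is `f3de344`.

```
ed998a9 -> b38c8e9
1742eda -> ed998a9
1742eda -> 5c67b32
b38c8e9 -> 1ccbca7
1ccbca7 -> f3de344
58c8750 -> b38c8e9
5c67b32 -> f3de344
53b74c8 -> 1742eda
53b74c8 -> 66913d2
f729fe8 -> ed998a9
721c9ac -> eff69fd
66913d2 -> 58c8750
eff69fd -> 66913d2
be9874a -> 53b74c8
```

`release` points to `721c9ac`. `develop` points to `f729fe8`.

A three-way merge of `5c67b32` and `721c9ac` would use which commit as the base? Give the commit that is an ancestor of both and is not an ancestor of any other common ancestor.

f3de344

Ancestors of 5c67b32: {5c67b32, f3de344}.
Ancestors of 721c9ac: {1ccbca7, 58c8750, 66913d2, 721c9ac, b38c8e9, eff69fd, f3de344}.
Common ancestors: {f3de344}.
The only common ancestor is f3de344, so it is the merge base.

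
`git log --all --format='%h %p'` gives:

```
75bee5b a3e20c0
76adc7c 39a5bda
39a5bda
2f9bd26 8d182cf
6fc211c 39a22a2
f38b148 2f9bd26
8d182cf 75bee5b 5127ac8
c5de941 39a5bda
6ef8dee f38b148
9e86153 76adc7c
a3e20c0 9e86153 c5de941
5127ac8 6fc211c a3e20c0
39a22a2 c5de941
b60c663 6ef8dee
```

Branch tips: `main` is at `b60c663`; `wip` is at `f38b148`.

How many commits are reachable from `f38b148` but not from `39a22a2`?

9

Reachable from f38b148: {2f9bd26, 39a22a2, 39a5bda, 5127ac8, 6fc211c, 75bee5b, 76adc7c, 8d182cf, 9e86153, a3e20c0, c5de941, f38b148}.
Reachable from 39a22a2: {39a22a2, 39a5bda, c5de941}.
In f38b148's history but not 39a22a2's: {2f9bd26, 5127ac8, 6fc211c, 75bee5b, 76adc7c, 8d182cf, 9e86153, a3e20c0, f38b148} — 9 commits.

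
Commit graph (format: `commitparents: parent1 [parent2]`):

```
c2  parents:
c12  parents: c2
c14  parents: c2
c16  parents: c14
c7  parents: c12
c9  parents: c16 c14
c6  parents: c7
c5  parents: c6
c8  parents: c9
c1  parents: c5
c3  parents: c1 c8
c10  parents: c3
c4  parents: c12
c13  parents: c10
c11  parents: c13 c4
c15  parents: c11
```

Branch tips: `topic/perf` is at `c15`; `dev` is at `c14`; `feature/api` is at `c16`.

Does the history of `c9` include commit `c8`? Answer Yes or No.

Ancestors of c9: {c14, c16, c2, c9}.
c8 is not in that set, so it is not an ancestor of c9.

No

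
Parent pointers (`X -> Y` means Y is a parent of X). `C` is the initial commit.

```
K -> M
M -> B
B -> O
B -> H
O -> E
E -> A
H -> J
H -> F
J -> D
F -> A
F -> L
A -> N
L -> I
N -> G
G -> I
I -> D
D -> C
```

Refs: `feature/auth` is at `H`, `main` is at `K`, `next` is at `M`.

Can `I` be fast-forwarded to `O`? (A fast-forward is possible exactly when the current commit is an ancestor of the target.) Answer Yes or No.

A fast-forward from I to O is possible iff I is an ancestor of O.
Ancestors of O: {A, C, D, E, G, I, N, O}.
I is among them, so fast-forward is possible.

Yes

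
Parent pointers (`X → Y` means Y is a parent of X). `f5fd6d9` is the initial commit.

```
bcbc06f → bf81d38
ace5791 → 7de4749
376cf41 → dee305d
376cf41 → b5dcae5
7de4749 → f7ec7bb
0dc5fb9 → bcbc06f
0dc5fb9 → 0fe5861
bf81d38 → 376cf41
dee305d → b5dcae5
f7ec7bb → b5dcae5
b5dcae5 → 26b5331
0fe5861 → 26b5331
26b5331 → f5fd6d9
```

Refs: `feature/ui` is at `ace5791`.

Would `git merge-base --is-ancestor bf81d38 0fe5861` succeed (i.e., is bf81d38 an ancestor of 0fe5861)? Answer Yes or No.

No

Ancestors of 0fe5861: {0fe5861, 26b5331, f5fd6d9}.
bf81d38 is not in that set, so it is not an ancestor of 0fe5861.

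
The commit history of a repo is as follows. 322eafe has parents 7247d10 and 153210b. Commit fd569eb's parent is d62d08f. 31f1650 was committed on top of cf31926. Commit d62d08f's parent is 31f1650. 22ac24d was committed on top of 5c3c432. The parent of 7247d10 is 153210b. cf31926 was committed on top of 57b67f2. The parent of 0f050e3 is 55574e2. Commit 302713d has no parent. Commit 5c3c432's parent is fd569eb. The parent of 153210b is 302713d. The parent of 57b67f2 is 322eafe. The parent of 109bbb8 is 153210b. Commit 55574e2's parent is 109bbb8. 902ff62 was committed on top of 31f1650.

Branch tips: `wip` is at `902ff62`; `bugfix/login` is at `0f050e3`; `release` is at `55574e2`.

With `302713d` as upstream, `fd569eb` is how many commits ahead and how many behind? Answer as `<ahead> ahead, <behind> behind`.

Reachable from fd569eb: {153210b, 302713d, 31f1650, 322eafe, 57b67f2, 7247d10, cf31926, d62d08f, fd569eb}.
Reachable from 302713d: {302713d}.
Only in fd569eb's history (ahead): {153210b, 31f1650, 322eafe, 57b67f2, 7247d10, cf31926, d62d08f, fd569eb} — 8.
Only in 302713d's history (behind): {} — 0.

8 ahead, 0 behind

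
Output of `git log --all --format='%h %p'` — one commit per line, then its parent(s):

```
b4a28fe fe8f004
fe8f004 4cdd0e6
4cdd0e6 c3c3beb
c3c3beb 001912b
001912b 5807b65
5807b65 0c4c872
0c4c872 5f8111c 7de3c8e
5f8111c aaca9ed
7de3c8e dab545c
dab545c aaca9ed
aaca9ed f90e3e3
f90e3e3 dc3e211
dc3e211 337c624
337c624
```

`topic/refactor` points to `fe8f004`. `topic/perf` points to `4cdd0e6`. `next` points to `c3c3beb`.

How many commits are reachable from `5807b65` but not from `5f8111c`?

4

Reachable from 5807b65: {0c4c872, 337c624, 5807b65, 5f8111c, 7de3c8e, aaca9ed, dab545c, dc3e211, f90e3e3}.
Reachable from 5f8111c: {337c624, 5f8111c, aaca9ed, dc3e211, f90e3e3}.
In 5807b65's history but not 5f8111c's: {0c4c872, 5807b65, 7de3c8e, dab545c} — 4 commits.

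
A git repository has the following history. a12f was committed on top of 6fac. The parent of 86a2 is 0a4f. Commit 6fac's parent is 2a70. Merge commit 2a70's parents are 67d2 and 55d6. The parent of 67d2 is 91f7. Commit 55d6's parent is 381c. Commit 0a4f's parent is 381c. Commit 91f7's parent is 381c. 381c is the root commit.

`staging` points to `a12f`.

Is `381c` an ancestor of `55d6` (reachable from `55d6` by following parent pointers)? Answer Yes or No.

Yes

Ancestors of 55d6 (commits reachable by following parents): {381c, 55d6}.
381c is in that set, so it is an ancestor of 55d6.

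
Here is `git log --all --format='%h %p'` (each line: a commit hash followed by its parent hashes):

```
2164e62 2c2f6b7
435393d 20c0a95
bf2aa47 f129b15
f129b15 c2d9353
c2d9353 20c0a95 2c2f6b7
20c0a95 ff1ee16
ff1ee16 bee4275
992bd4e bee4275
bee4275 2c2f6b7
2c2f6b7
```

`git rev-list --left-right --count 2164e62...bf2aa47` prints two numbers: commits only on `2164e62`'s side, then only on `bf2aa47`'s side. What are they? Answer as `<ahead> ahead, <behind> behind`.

1 ahead, 6 behind

Reachable from 2164e62: {2164e62, 2c2f6b7}.
Reachable from bf2aa47: {20c0a95, 2c2f6b7, bee4275, bf2aa47, c2d9353, f129b15, ff1ee16}.
Only in 2164e62's history (ahead): {2164e62} — 1.
Only in bf2aa47's history (behind): {20c0a95, bee4275, bf2aa47, c2d9353, f129b15, ff1ee16} — 6.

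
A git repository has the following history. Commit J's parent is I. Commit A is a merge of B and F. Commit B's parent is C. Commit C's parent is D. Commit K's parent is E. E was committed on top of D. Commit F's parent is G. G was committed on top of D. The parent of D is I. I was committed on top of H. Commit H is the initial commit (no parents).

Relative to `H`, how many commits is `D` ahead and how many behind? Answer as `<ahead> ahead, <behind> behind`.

Reachable from D: {D, H, I}.
Reachable from H: {H}.
Only in D's history (ahead): {D, I} — 2.
Only in H's history (behind): {} — 0.

2 ahead, 0 behind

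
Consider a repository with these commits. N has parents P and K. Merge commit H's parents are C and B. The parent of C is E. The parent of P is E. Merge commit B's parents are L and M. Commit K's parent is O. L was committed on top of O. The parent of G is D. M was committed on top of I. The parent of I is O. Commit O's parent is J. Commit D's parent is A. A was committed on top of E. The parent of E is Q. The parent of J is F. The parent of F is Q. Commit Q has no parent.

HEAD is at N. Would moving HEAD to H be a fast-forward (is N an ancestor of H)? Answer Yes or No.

No

A fast-forward from N to H is possible iff N is an ancestor of H.
Ancestors of H: {B, C, E, F, H, I, J, L, M, O, Q}.
N is not among them, so fast-forward is not possible.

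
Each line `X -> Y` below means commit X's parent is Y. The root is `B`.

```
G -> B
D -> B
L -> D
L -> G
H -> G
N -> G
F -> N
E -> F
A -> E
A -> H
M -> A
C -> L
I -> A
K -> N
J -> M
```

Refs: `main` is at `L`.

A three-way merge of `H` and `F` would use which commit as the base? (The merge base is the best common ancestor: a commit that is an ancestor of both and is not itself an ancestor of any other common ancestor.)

Ancestors of H: {B, G, H}.
Ancestors of F: {B, F, G, N}.
Common ancestors: {B, G}.
Among these, G is not an ancestor of any other common ancestor — it is the merge base.

G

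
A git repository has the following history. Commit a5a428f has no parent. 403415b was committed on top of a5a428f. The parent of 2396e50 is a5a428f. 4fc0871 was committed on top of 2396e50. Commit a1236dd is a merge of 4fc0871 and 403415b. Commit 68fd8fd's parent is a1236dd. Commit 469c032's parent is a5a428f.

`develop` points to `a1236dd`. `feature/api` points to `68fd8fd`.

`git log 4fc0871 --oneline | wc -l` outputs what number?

3

Walking parent pointers from 4fc0871: reachable set = {2396e50, 4fc0871, a5a428f}.
That is 3 commits.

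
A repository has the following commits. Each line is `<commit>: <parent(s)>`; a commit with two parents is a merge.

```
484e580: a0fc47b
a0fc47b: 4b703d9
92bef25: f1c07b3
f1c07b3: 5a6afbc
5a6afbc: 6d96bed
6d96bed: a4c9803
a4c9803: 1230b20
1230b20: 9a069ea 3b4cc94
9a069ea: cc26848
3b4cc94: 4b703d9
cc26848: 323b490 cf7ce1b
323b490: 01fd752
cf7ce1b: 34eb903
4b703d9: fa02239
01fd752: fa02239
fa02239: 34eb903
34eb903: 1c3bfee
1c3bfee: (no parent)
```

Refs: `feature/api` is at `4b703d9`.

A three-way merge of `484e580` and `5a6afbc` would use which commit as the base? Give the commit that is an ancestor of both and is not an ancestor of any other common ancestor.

Ancestors of 484e580: {1c3bfee, 34eb903, 484e580, 4b703d9, a0fc47b, fa02239}.
Ancestors of 5a6afbc: {01fd752, 1230b20, 1c3bfee, 323b490, 34eb903, 3b4cc94, 4b703d9, 5a6afbc, 6d96bed, 9a069ea, a4c9803, cc26848, cf7ce1b, fa02239}.
Common ancestors: {1c3bfee, 34eb903, 4b703d9, fa02239}.
Among these, 4b703d9 is not an ancestor of any other common ancestor — it is the merge base.

4b703d9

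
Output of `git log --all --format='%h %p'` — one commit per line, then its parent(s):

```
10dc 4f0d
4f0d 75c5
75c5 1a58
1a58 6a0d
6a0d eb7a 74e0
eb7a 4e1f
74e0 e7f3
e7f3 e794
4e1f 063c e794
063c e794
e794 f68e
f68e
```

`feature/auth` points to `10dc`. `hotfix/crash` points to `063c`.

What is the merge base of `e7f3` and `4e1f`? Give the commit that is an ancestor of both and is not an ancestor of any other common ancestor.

e794

Ancestors of e7f3: {e794, e7f3, f68e}.
Ancestors of 4e1f: {063c, 4e1f, e794, f68e}.
Common ancestors: {e794, f68e}.
Among these, e794 is not an ancestor of any other common ancestor — it is the merge base.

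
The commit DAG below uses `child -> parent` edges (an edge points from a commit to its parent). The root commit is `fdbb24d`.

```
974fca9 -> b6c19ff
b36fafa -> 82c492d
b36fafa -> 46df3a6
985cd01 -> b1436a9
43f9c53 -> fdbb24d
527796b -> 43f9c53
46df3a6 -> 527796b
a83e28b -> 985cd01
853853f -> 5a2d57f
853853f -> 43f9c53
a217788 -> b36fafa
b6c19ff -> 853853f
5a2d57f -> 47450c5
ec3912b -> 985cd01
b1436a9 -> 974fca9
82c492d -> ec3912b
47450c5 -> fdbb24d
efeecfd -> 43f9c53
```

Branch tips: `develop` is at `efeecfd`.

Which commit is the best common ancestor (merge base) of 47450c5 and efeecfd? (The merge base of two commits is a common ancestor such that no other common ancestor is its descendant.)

fdbb24d

Ancestors of 47450c5: {47450c5, fdbb24d}.
Ancestors of efeecfd: {43f9c53, efeecfd, fdbb24d}.
Common ancestors: {fdbb24d}.
The only common ancestor is fdbb24d, so it is the merge base.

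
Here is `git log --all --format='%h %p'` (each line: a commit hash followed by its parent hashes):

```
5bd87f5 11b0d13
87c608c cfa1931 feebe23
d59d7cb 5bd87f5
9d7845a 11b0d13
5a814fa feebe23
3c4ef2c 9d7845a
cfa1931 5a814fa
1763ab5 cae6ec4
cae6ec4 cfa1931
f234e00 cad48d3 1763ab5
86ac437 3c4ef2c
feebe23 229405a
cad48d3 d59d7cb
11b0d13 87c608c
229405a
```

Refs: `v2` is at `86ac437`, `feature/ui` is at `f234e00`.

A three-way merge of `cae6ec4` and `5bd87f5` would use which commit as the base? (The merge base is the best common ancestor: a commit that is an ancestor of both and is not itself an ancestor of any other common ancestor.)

cfa1931

Ancestors of cae6ec4: {229405a, 5a814fa, cae6ec4, cfa1931, feebe23}.
Ancestors of 5bd87f5: {11b0d13, 229405a, 5a814fa, 5bd87f5, 87c608c, cfa1931, feebe23}.
Common ancestors: {229405a, 5a814fa, cfa1931, feebe23}.
Among these, cfa1931 is not an ancestor of any other common ancestor — it is the merge base.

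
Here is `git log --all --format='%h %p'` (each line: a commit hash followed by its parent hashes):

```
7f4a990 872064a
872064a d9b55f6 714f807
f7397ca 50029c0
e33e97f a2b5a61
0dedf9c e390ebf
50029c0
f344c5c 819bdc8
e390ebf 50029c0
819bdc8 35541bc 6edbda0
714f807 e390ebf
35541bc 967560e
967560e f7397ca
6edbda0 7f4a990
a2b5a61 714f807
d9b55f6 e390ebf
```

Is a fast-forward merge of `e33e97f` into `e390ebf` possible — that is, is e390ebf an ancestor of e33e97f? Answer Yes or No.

A fast-forward from e390ebf to e33e97f is possible iff e390ebf is an ancestor of e33e97f.
Ancestors of e33e97f: {50029c0, 714f807, a2b5a61, e33e97f, e390ebf}.
e390ebf is among them, so fast-forward is possible.

Yes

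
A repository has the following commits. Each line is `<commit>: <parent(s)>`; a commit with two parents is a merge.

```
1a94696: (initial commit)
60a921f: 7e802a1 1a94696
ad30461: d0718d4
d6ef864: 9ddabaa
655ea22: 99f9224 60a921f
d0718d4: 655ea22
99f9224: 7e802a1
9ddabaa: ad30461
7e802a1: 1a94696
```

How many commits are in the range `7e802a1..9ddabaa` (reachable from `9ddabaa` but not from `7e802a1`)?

Reachable from 9ddabaa: {1a94696, 60a921f, 655ea22, 7e802a1, 99f9224, 9ddabaa, ad30461, d0718d4}.
Reachable from 7e802a1: {1a94696, 7e802a1}.
In 9ddabaa's history but not 7e802a1's: {60a921f, 655ea22, 99f9224, 9ddabaa, ad30461, d0718d4} — 6 commits.

6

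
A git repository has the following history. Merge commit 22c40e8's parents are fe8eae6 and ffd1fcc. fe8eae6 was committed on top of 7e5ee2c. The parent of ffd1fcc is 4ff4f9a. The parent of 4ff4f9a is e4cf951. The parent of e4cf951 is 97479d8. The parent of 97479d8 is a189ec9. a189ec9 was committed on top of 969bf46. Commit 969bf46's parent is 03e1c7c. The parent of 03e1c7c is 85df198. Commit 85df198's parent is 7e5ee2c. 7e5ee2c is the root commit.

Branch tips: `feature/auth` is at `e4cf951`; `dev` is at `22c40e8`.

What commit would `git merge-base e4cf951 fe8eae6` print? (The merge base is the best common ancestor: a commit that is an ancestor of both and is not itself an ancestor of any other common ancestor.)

Ancestors of e4cf951: {03e1c7c, 7e5ee2c, 85df198, 969bf46, 97479d8, a189ec9, e4cf951}.
Ancestors of fe8eae6: {7e5ee2c, fe8eae6}.
Common ancestors: {7e5ee2c}.
The only common ancestor is 7e5ee2c, so it is the merge base.

7e5ee2c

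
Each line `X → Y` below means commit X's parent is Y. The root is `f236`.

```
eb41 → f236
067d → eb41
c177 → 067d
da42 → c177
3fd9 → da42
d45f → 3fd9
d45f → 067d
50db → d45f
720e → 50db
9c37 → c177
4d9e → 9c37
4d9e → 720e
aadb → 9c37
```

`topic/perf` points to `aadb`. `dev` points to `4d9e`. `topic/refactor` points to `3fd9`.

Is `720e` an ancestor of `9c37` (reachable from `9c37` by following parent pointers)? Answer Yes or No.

No

Ancestors of 9c37: {067d, 9c37, c177, eb41, f236}.
720e is not in that set, so it is not an ancestor of 9c37.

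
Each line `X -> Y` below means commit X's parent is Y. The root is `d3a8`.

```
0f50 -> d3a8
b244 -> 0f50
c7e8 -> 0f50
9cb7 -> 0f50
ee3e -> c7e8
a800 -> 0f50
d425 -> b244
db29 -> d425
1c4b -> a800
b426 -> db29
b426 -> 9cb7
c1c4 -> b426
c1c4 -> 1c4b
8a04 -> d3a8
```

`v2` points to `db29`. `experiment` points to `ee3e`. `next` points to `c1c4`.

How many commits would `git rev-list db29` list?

Walking parent pointers from db29: reachable set = {0f50, b244, d3a8, d425, db29}.
That is 5 commits.

5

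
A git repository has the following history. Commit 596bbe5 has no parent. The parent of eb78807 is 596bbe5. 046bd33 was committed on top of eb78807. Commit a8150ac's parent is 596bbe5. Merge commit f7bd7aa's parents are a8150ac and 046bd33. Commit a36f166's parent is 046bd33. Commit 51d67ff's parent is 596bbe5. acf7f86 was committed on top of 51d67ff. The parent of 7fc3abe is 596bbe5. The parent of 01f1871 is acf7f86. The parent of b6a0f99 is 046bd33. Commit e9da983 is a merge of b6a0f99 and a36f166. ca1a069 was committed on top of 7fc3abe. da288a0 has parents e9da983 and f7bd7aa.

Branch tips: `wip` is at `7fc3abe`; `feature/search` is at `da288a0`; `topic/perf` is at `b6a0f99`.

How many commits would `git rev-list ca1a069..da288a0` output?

Reachable from da288a0: {046bd33, 596bbe5, a36f166, a8150ac, b6a0f99, da288a0, e9da983, eb78807, f7bd7aa}.
Reachable from ca1a069: {596bbe5, 7fc3abe, ca1a069}.
In da288a0's history but not ca1a069's: {046bd33, a36f166, a8150ac, b6a0f99, da288a0, e9da983, eb78807, f7bd7aa} — 8 commits.

8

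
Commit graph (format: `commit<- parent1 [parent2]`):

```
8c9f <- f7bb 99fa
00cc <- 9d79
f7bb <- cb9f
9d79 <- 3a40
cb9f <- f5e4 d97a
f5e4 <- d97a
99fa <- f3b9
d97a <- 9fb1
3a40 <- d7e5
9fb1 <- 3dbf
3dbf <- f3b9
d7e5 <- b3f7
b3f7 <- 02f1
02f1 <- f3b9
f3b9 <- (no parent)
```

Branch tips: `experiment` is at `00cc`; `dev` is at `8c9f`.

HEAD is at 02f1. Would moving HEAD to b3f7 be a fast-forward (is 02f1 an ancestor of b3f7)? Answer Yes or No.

Yes

A fast-forward from 02f1 to b3f7 is possible iff 02f1 is an ancestor of b3f7.
Ancestors of b3f7: {02f1, b3f7, f3b9}.
02f1 is among them, so fast-forward is possible.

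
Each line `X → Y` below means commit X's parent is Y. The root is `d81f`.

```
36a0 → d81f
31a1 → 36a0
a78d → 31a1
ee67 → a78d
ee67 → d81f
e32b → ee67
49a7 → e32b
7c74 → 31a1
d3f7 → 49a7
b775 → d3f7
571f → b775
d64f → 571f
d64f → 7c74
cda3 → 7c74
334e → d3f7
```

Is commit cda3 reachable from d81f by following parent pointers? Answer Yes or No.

Ancestors of d81f: {d81f}.
cda3 is not in that set, so it is not an ancestor of d81f.

No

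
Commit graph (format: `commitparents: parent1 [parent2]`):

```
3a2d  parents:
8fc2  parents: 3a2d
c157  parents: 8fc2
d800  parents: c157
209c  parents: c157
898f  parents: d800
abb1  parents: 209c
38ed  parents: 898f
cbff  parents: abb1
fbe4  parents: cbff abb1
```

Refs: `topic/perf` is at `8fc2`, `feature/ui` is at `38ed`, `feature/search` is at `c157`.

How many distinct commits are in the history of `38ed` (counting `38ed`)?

Walking parent pointers from 38ed: reachable set = {38ed, 3a2d, 898f, 8fc2, c157, d800}.
That is 6 commits.

6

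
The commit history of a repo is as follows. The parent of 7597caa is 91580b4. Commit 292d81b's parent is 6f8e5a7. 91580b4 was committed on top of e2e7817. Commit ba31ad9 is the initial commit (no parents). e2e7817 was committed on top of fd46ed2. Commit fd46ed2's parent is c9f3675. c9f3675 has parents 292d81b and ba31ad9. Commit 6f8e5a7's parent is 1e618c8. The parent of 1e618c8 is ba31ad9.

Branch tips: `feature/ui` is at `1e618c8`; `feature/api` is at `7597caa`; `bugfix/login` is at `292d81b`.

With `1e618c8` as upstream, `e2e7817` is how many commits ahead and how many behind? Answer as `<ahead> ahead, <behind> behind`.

Reachable from e2e7817: {1e618c8, 292d81b, 6f8e5a7, ba31ad9, c9f3675, e2e7817, fd46ed2}.
Reachable from 1e618c8: {1e618c8, ba31ad9}.
Only in e2e7817's history (ahead): {292d81b, 6f8e5a7, c9f3675, e2e7817, fd46ed2} — 5.
Only in 1e618c8's history (behind): {} — 0.

5 ahead, 0 behind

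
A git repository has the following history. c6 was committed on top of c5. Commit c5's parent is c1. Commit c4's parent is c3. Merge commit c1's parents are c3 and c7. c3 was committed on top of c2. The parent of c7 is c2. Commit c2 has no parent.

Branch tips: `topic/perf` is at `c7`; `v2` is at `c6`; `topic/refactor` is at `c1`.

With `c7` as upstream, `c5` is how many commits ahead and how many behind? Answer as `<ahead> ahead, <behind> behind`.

3 ahead, 0 behind

Reachable from c5: {c1, c2, c3, c5, c7}.
Reachable from c7: {c2, c7}.
Only in c5's history (ahead): {c1, c3, c5} — 3.
Only in c7's history (behind): {} — 0.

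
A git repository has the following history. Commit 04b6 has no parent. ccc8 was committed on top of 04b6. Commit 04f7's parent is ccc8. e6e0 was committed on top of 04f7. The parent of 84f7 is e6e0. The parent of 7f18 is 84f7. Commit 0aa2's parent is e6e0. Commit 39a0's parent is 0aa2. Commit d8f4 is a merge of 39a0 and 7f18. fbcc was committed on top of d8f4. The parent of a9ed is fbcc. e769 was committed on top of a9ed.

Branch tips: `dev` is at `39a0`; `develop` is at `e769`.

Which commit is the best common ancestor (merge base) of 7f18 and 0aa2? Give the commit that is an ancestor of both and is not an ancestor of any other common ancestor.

Ancestors of 7f18: {04b6, 04f7, 7f18, 84f7, ccc8, e6e0}.
Ancestors of 0aa2: {04b6, 04f7, 0aa2, ccc8, e6e0}.
Common ancestors: {04b6, 04f7, ccc8, e6e0}.
Among these, e6e0 is not an ancestor of any other common ancestor — it is the merge base.

e6e0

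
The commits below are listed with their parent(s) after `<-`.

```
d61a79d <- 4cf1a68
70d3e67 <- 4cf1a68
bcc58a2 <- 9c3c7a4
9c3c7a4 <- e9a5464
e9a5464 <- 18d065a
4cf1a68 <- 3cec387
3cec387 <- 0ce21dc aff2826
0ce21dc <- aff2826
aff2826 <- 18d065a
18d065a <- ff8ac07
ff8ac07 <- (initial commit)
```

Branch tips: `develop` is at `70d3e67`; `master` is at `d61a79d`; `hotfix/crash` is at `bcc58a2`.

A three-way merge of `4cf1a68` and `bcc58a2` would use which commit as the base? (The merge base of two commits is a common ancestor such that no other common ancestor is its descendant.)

Ancestors of 4cf1a68: {0ce21dc, 18d065a, 3cec387, 4cf1a68, aff2826, ff8ac07}.
Ancestors of bcc58a2: {18d065a, 9c3c7a4, bcc58a2, e9a5464, ff8ac07}.
Common ancestors: {18d065a, ff8ac07}.
Among these, 18d065a is not an ancestor of any other common ancestor — it is the merge base.

18d065a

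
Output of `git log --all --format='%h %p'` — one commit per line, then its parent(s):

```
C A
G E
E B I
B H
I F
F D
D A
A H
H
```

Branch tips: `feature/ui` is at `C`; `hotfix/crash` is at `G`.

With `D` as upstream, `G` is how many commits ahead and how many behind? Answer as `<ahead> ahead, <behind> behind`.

5 ahead, 0 behind

Reachable from G: {A, B, D, E, F, G, H, I}.
Reachable from D: {A, D, H}.
Only in G's history (ahead): {B, E, F, G, I} — 5.
Only in D's history (behind): {} — 0.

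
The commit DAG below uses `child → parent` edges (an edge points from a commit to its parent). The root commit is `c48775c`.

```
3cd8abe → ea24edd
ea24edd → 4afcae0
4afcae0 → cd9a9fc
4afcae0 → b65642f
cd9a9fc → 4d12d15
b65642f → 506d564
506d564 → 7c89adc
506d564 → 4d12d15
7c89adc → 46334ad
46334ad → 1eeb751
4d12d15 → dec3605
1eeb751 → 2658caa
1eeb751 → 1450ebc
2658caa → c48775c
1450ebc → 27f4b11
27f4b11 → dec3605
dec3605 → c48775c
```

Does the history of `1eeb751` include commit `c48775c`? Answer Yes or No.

Ancestors of 1eeb751 (commits reachable by following parents): {1450ebc, 1eeb751, 2658caa, 27f4b11, c48775c, dec3605}.
c48775c is in that set, so it is an ancestor of 1eeb751.

Yes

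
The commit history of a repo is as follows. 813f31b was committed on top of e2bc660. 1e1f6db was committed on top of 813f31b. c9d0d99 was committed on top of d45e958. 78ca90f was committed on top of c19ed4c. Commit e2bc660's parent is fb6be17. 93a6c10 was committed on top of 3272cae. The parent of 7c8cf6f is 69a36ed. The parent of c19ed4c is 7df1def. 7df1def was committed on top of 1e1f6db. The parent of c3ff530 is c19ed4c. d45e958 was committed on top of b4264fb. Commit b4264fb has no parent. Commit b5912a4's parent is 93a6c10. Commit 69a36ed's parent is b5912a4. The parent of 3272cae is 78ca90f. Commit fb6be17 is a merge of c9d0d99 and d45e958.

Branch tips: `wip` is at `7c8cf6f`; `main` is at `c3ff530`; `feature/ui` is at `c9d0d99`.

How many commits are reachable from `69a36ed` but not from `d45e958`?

12

Reachable from 69a36ed: {1e1f6db, 3272cae, 69a36ed, 78ca90f, 7df1def, 813f31b, 93a6c10, b4264fb, b5912a4, c19ed4c, c9d0d99, d45e958, e2bc660, fb6be17}.
Reachable from d45e958: {b4264fb, d45e958}.
In 69a36ed's history but not d45e958's: {1e1f6db, 3272cae, 69a36ed, 78ca90f, 7df1def, 813f31b, 93a6c10, b5912a4, c19ed4c, c9d0d99, e2bc660, fb6be17} — 12 commits.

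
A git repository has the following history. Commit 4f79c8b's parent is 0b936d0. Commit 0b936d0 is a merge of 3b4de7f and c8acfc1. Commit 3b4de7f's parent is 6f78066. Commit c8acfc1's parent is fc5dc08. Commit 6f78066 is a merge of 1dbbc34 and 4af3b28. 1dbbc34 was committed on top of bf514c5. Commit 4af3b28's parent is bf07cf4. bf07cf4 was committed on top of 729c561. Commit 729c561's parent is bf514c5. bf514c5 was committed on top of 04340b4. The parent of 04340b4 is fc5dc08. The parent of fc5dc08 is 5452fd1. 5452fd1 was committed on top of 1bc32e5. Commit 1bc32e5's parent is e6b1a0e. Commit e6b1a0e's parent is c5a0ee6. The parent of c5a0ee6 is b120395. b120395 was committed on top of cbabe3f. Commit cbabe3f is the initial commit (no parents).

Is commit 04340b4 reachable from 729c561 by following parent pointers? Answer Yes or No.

Ancestors of 729c561 (commits reachable by following parents): {04340b4, 1bc32e5, 5452fd1, 729c561, b120395, bf514c5, c5a0ee6, cbabe3f, e6b1a0e, fc5dc08}.
04340b4 is in that set, so it is an ancestor of 729c561.

Yes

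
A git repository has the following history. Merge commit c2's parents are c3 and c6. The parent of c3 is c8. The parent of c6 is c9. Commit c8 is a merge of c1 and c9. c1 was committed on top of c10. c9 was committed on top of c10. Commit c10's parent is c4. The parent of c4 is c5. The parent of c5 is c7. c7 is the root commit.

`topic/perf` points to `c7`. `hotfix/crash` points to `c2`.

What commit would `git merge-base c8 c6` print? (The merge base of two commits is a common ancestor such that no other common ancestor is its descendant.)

Ancestors of c8: {c1, c10, c4, c5, c7, c8, c9}.
Ancestors of c6: {c10, c4, c5, c6, c7, c9}.
Common ancestors: {c10, c4, c5, c7, c9}.
Among these, c9 is not an ancestor of any other common ancestor — it is the merge base.

c9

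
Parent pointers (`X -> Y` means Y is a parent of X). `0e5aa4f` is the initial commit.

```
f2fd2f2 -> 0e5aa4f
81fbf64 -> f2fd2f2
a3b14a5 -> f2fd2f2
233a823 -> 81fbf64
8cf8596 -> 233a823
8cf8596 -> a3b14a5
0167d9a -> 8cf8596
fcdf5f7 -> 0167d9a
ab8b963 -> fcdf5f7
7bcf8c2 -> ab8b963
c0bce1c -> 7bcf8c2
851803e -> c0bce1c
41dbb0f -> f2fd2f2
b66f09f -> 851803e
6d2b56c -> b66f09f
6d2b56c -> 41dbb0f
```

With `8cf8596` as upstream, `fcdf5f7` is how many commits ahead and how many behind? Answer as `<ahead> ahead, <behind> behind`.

2 ahead, 0 behind

Reachable from fcdf5f7: {0167d9a, 0e5aa4f, 233a823, 81fbf64, 8cf8596, a3b14a5, f2fd2f2, fcdf5f7}.
Reachable from 8cf8596: {0e5aa4f, 233a823, 81fbf64, 8cf8596, a3b14a5, f2fd2f2}.
Only in fcdf5f7's history (ahead): {0167d9a, fcdf5f7} — 2.
Only in 8cf8596's history (behind): {} — 0.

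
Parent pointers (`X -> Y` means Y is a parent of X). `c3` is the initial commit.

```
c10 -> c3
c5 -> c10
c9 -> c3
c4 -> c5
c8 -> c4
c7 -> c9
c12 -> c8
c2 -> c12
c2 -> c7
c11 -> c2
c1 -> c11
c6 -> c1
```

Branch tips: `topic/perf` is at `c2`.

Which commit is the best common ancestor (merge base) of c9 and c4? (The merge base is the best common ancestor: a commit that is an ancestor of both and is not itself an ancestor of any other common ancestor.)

Ancestors of c9: {c3, c9}.
Ancestors of c4: {c10, c3, c4, c5}.
Common ancestors: {c3}.
The only common ancestor is c3, so it is the merge base.

c3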